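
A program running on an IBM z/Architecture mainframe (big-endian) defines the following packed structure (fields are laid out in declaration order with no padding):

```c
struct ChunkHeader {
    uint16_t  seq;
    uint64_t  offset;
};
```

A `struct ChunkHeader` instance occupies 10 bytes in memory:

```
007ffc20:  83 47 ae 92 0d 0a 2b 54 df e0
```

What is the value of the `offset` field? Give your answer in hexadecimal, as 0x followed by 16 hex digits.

0xAE920D0A2B54DFE0

`offset` follows `seq` (2 bytes), so it starts at byte offset 2 and occupies 8 bytes.
Bytes at offsets 2..9: AE 92 0D 0A 2B 54 DF E0.
Big-endian: lowest address holds the most-significant byte.
The bytes are already most-significant first: 0xAE920D0A2B54DFE0.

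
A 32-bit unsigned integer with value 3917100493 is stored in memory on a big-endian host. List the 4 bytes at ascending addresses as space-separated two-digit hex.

3917100493 in hexadecimal, padded to 32 bits, is 0xE97A35CD.
Split into bytes (most-significant first): E9 7A 35 CD.
In big-endian order the high byte comes first in memory.
So the memory order matches the most-significant-first order: E9 7A 35 CD.

E9 7A 35 CD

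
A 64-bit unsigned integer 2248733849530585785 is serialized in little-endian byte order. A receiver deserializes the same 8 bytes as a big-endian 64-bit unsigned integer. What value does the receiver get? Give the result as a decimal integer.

13389952209875842335

2248733849530585785 in 64-bit hexadecimal is 0x1F351B8597AAD2B9.
Stored little-endian, the bytes at ascending addresses are B9 D2 AA 97 85 1B 35 1F.
Read back as big-endian, the last byte is least significant, giving 0xB9D2AA97851B351F.
0xB9D2AA97851B351F = 13389952209875842335.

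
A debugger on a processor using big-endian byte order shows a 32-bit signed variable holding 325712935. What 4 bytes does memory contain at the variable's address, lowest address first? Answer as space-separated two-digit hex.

325712935 in hexadecimal, padded to 32 bits, is 0x1369FC27.
Split into bytes (most-significant first): 13 69 FC 27.
Big-endian stores the most-significant byte at the lowest address.
So the memory order matches the most-significant-first order: 13 69 FC 27.

13 69 FC 27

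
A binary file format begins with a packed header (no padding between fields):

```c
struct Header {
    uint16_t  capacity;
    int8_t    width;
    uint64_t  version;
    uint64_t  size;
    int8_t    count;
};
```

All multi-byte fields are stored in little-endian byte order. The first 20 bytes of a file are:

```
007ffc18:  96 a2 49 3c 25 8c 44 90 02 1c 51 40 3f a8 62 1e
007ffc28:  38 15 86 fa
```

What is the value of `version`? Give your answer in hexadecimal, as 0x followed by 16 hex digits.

`version` follows `capacity` (2 B), `width` (1 B), so it starts at offset 2 + 1 = 3 and occupies 8 bytes.
Bytes at offsets 3..10: 3C 25 8C 44 90 02 1C 51.
In little-endian order the low byte comes first in memory.
Reassemble most-significant byte first: 51 1C 02 90 44 8C 25 3C → 0x511C0290448C253C.

0x511C0290448C253C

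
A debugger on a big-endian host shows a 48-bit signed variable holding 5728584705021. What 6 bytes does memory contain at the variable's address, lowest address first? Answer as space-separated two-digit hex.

05 35 CA 41 A3 FD

5728584705021 in hexadecimal, padded to 48 bits, is 0x0535CA41A3FD.
Split into bytes (most-significant first): 05 35 CA 41 A3 FD.
In big-endian order the high byte comes first in memory.
So the memory order matches the most-significant-first order: 05 35 CA 41 A3 FD.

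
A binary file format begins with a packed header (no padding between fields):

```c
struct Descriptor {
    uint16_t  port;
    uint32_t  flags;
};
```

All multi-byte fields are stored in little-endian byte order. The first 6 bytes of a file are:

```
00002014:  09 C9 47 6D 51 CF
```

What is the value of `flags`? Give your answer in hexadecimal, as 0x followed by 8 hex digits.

0xCF516D47

`flags` follows `port` (2 bytes), so it starts at byte offset 2 and occupies 4 bytes.
Bytes at offsets 2..5: 47 6D 51 CF.
Little-endian: lowest address holds the least-significant byte.
Reassemble most-significant byte first: CF 51 6D 47 → 0xCF516D47.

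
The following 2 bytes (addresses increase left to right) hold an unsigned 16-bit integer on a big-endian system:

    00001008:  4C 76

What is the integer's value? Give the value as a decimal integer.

19574

Big-endian: lowest address holds the most-significant byte.
The bytes are already most-significant first: 0x4C76.
0x4C76 = 19574.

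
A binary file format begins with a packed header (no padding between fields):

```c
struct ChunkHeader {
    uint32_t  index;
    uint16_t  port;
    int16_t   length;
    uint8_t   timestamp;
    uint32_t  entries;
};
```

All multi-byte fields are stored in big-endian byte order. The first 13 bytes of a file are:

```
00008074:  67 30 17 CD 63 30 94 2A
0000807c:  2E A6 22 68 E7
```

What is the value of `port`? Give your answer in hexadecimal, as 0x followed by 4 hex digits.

0x6330

`port` follows `index` (4 bytes), so it starts at byte offset 4 and occupies 2 bytes.
Bytes at offsets 4..5: 63 30.
Big-endian stores the most-significant byte at the lowest address.
The bytes are already most-significant first: 0x6330.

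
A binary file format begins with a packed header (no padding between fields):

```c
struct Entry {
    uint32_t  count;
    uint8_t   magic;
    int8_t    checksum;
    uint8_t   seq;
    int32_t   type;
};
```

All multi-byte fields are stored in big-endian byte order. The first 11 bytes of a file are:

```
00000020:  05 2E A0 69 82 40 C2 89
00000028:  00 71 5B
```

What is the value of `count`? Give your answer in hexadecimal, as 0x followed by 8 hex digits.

0x052EA069

`count` is the first field, at byte offset 0, occupying 4 bytes.
Bytes at offsets 0..3: 05 2E A0 69.
Big-endian stores the most-significant byte at the lowest address.
The bytes are already most-significant first: 0x052EA069.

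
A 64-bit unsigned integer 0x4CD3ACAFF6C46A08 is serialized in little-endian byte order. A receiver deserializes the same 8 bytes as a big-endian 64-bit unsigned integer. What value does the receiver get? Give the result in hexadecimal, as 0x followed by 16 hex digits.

0x086AC4F6AFACD34C

Stored little-endian, the bytes at ascending addresses are 08 6A C4 F6 AF AC D3 4C.
Read back as big-endian, the last byte is least significant, giving 0x086AC4F6AFACD34C.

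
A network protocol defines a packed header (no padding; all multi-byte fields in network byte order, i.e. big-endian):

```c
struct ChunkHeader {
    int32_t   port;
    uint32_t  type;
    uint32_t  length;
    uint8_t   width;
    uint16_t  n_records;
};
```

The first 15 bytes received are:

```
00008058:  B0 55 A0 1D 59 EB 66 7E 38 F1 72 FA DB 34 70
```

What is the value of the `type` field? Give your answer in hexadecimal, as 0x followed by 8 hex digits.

`type` follows `port` (4 bytes), so it starts at byte offset 4 and occupies 4 bytes.
Bytes at offsets 4..7: 59 EB 66 7E.
Big-endian stores the most-significant byte at the lowest address.
The bytes are already most-significant first: 0x59EB667E.

0x59EB667E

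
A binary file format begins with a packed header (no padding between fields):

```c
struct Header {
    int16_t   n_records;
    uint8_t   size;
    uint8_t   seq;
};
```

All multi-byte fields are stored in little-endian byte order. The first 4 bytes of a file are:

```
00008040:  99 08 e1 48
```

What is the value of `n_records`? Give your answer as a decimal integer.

2201

`n_records` is the first field, at byte offset 0, occupying 2 bytes.
Bytes at offsets 0..1: 99 08.
Little-endian stores the least-significant byte at the lowest address.
Reassemble most-significant byte first: 08 99 → 0x0899.
0x0899 = 2201.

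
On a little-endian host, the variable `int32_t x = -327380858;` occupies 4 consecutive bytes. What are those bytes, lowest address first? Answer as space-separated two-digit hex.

86 90 7C EC

Two's complement of -327380858 in 32 bits: 327380858 = 0x13836F7A; invert → 0xEC7C9085; add 1 → 0xEC7C9086.
Split into bytes (most-significant first): EC 7C 90 86.
Little-endian: lowest address holds the least-significant byte.
So at ascending addresses the bytes are 86 90 7C EC.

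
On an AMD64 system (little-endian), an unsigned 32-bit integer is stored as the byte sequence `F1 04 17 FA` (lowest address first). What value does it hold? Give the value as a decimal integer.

4195812593

Little-endian stores the least-significant byte at the lowest address.
Reassemble most-significant byte first: FA 17 04 F1 → 0xFA1704F1.
0xFA1704F1 = 4195812593.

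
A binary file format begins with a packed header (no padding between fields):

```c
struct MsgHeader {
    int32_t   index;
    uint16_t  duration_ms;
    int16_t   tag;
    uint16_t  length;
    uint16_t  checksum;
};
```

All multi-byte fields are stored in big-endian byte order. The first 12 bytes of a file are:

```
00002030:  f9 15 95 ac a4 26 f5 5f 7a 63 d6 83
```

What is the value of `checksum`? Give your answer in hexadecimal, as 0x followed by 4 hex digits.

0xD683

`checksum` follows `index` (4 B), `duration_ms` (2 B), `tag` (2 B), `length` (2 B), so it starts at offset 4 + 2 + 2 + 2 = 10 and occupies 2 bytes.
Bytes at offsets 10..11: D6 83.
Big-endian: lowest address holds the most-significant byte.
The bytes are already most-significant first: 0xD683.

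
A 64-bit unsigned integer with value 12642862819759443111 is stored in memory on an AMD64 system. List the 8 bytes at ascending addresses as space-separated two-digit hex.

A7 4C C1 F3 BF 78 74 AF

12642862819759443111 in hexadecimal, padded to 64 bits, is 0xAF7478BFF3C14CA7.
Split into bytes (most-significant first): AF 74 78 BF F3 C1 4C A7.
In little-endian order the low byte comes first in memory.
So at ascending addresses the bytes are A7 4C C1 F3 BF 78 74 AF.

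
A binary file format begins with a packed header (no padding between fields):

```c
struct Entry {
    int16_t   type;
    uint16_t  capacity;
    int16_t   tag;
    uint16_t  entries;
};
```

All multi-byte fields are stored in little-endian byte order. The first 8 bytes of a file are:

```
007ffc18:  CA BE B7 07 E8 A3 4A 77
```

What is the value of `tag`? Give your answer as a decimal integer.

-23576

`tag` follows `type` (2 B), `capacity` (2 B), so it starts at offset 2 + 2 = 4 and occupies 2 bytes.
Bytes at offsets 4..5: E8 A3.
Little-endian stores the least-significant byte at the lowest address.
Reassemble most-significant byte first: A3 E8 → 0xA3E8.
Top bit is set, so as a signed 16-bit value this is 0xA3E8 − 2^16 = -23576.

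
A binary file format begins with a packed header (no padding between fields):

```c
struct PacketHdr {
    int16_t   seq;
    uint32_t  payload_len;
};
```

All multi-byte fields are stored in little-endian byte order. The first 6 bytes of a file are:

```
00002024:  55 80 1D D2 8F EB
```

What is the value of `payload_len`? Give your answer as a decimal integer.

`payload_len` follows `seq` (2 bytes), so it starts at byte offset 2 and occupies 4 bytes.
Bytes at offsets 2..5: 1D D2 8F EB.
Little-endian: lowest address holds the least-significant byte.
Reassemble most-significant byte first: EB 8F D2 1D → 0xEB8FD21D.
0xEB8FD21D = 3952071197.

3952071197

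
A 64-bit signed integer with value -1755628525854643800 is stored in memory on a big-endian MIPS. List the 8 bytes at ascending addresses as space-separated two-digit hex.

E7 A2 C1 28 4E E4 29 A8

Two's complement of -1755628525854643800 in 64 bits: 1755628525854643800 = 0x185D3ED7B11BD658; invert → 0xE7A2C1284EE429A7; add 1 → 0xE7A2C1284EE429A8.
Split into bytes (most-significant first): E7 A2 C1 28 4E E4 29 A8.
In big-endian order the high byte comes first in memory.
So the memory order matches the most-significant-first order: E7 A2 C1 28 4E E4 29 A8.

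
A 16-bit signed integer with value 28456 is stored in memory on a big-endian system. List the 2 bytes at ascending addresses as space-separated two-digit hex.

6F 28

28456 in hexadecimal, padded to 16 bits, is 0x6F28.
Split into bytes (most-significant first): 6F 28.
Big-endian: lowest address holds the most-significant byte.
So the memory order matches the most-significant-first order: 6F 28.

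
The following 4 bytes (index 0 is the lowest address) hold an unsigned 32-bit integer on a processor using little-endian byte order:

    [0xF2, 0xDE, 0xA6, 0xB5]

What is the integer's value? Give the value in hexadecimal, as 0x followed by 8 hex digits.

Little-endian: lowest address holds the least-significant byte.
Reassemble most-significant byte first: B5 A6 DE F2 → 0xB5A6DEF2.

0xB5A6DEF2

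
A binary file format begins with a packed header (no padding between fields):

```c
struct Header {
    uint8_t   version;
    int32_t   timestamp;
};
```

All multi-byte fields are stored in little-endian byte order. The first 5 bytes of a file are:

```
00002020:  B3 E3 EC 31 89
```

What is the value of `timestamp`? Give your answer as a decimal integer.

-1993216797

`timestamp` follows `version` (1 byte), so it starts at byte offset 1 and occupies 4 bytes.
Bytes at offsets 1..4: E3 EC 31 89.
In little-endian order the low byte comes first in memory.
Reassemble most-significant byte first: 89 31 EC E3 → 0x8931ECE3.
Top bit is set, so as a signed 32-bit value this is 0x8931ECE3 − 2^32 = -1993216797.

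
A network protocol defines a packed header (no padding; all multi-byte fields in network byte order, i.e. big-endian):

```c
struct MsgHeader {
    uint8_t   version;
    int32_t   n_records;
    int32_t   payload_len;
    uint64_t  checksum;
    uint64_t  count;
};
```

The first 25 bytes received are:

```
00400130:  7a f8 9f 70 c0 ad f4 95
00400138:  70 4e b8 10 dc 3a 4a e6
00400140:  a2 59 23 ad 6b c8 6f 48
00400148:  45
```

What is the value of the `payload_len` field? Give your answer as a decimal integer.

-1376479888

`payload_len` follows `version` (1 B), `n_records` (4 B), so it starts at offset 1 + 4 = 5 and occupies 4 bytes.
Bytes at offsets 5..8: AD F4 95 70.
Big-endian stores the most-significant byte at the lowest address.
The bytes are already most-significant first: 0xADF49570.
Top bit is set, so as a signed 32-bit value this is 0xADF49570 − 2^32 = -1376479888.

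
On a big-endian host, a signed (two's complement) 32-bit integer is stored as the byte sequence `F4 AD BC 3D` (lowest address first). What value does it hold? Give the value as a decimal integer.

-189940675

In big-endian order the high byte comes first in memory.
The bytes are already most-significant first: 0xF4ADBC3D.
Top bit is set, so as a signed 32-bit value this is 0xF4ADBC3D − 2^32 = -189940675.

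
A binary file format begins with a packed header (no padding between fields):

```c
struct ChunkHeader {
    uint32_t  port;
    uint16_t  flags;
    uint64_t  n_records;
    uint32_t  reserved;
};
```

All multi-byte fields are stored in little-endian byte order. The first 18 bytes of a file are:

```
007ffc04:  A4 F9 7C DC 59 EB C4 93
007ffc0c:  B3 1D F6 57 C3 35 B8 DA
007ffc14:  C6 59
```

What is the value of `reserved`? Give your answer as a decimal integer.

`reserved` follows `port` (4 B), `flags` (2 B), `n_records` (8 B), so it starts at offset 4 + 2 + 8 = 14 and occupies 4 bytes.
Bytes at offsets 14..17: B8 DA C6 59.
Little-endian stores the least-significant byte at the lowest address.
Reassemble most-significant byte first: 59 C6 DA B8 → 0x59C6DAB8.
0x59C6DAB8 = 1506204344.

1506204344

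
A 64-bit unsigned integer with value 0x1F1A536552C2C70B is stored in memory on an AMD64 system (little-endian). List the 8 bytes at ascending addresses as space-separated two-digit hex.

0B C7 C2 52 65 53 1A 1F

Split into bytes (most-significant first): 1F 1A 53 65 52 C2 C7 0B.
Little-endian: lowest address holds the least-significant byte.
So at ascending addresses the bytes are 0B C7 C2 52 65 53 1A 1F.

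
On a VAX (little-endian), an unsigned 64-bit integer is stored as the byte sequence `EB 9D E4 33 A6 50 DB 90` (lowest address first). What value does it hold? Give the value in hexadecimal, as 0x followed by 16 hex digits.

Little-endian stores the least-significant byte at the lowest address.
Reassemble most-significant byte first: 90 DB 50 A6 33 E4 9D EB → 0x90DB50A633E49DEB.

0x90DB50A633E49DEB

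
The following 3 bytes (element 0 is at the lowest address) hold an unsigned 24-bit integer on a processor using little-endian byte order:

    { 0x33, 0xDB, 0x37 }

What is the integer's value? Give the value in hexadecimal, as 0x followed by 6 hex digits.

In little-endian order the low byte comes first in memory.
Reassemble most-significant byte first: 37 DB 33 → 0x37DB33.

0x37DB33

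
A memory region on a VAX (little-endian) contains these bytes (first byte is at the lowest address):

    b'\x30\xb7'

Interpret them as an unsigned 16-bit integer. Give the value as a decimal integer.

Little-endian stores the least-significant byte at the lowest address.
Reassemble most-significant byte first: B7 30 → 0xB730.
0xB730 = 46896.

46896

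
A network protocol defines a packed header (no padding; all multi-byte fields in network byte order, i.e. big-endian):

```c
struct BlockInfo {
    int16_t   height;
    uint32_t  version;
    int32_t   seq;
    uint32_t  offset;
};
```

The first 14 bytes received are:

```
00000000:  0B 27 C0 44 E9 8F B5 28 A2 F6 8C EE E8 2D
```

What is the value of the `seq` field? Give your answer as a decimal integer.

`seq` follows `height` (2 B), `version` (4 B), so it starts at offset 2 + 4 = 6 and occupies 4 bytes.
Bytes at offsets 6..9: B5 28 A2 F6.
In big-endian order the high byte comes first in memory.
The bytes are already most-significant first: 0xB528A2F6.
Top bit is set, so as a signed 32-bit value this is 0xB528A2F6 − 2^32 = -1255628042.

-1255628042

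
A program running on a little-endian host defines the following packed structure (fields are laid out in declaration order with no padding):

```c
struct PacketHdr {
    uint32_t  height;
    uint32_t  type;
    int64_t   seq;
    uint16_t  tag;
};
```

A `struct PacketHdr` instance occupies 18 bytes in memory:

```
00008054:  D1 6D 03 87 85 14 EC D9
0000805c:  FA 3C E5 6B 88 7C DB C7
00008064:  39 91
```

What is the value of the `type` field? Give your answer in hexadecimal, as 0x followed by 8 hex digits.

0xD9EC1485

`type` follows `height` (4 bytes), so it starts at byte offset 4 and occupies 4 bytes.
Bytes at offsets 4..7: 85 14 EC D9.
Little-endian: lowest address holds the least-significant byte.
Reassemble most-significant byte first: D9 EC 14 85 → 0xD9EC1485.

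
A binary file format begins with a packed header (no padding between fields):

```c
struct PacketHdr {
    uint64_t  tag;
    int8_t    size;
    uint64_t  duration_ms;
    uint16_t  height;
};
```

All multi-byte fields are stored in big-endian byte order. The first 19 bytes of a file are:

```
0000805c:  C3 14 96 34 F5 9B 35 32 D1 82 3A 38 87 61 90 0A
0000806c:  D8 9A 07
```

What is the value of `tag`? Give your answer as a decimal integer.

14057025491133216050

`tag` is the first field, at byte offset 0, occupying 8 bytes.
Bytes at offsets 0..7: C3 14 96 34 F5 9B 35 32.
Big-endian: lowest address holds the most-significant byte.
The bytes are already most-significant first: 0xC3149634F59B3532.
0xC3149634F59B3532 = 14057025491133216050.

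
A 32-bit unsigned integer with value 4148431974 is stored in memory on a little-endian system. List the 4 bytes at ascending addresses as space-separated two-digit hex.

4148431974 in hexadecimal, padded to 32 bits, is 0xF7440C66.
Split into bytes (most-significant first): F7 44 0C 66.
Little-endian: lowest address holds the least-significant byte.
So at ascending addresses the bytes are 66 0C 44 F7.

66 0C 44 F7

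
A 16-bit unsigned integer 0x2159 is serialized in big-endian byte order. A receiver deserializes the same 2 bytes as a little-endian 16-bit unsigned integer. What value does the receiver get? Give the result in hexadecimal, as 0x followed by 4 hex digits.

Stored big-endian, the bytes at ascending addresses are 21 59.
Read back as little-endian, the first byte is least significant, giving 0x5921.

0x5921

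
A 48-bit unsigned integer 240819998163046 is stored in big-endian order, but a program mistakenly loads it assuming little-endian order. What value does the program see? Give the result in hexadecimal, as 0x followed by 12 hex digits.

240819998163046 in 48-bit hexadecimal is 0xDB0646720066.
Stored big-endian, the bytes at ascending addresses are DB 06 46 72 00 66.
Read back as little-endian, the first byte is least significant, giving 0x6600724606DB.

0x6600724606DB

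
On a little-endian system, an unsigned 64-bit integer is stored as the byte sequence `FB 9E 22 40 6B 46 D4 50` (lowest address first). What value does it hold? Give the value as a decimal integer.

Little-endian stores the least-significant byte at the lowest address.
Reassemble most-significant byte first: 50 D4 46 6B 40 22 9E FB → 0x50D4466B40229EFB.
0x50D4466B40229EFB = 5824357644548349691.

5824357644548349691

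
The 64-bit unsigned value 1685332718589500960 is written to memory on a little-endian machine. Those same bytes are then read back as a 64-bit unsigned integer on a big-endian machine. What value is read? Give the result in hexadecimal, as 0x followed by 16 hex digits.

0x20DEDEA32D816317

1685332718589500960 in 64-bit hexadecimal is 0x1763812DA3DEDE20.
Stored little-endian, the bytes at ascending addresses are 20 DE DE A3 2D 81 63 17.
Read back as big-endian, the last byte is least significant, giving 0x20DEDEA32D816317.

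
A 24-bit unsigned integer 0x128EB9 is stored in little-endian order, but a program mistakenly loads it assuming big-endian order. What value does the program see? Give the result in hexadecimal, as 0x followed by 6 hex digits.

0xB98E12

Stored little-endian, the bytes at ascending addresses are B9 8E 12.
Read back as big-endian, the last byte is least significant, giving 0xB98E12.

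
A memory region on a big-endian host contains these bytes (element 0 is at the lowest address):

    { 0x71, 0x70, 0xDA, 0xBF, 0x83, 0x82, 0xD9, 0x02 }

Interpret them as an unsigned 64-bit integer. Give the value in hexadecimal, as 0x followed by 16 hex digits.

Big-endian: lowest address holds the most-significant byte.
The bytes are already most-significant first: 0x7170DABF8382D902.

0x7170DABF8382D902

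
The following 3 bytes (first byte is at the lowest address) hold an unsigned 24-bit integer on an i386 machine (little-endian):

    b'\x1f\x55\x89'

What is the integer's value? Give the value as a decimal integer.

9000223

Little-endian: lowest address holds the least-significant byte.
Reassemble most-significant byte first: 89 55 1F → 0x89551F.
0x89551F = 9000223.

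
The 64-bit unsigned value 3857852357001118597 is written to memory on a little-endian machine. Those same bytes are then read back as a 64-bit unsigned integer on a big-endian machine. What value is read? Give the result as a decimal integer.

3857852357001118597 in 64-bit hexadecimal is 0x3589D84766F48385.
Stored little-endian, the bytes at ascending addresses are 85 83 F4 66 47 D8 89 35.
Read back as big-endian, the last byte is least significant, giving 0x8583F46647D88935.
0x8583F46647D88935 = 9620801949122726197.

9620801949122726197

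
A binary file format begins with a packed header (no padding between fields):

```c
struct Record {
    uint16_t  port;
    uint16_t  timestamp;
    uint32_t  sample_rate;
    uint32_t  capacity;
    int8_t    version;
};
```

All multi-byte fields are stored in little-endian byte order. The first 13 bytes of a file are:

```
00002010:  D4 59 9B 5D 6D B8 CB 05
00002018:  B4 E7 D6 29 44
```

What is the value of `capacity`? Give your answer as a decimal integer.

701949876

`capacity` follows `port` (2 B), `timestamp` (2 B), `sample_rate` (4 B), so it starts at offset 2 + 2 + 4 = 8 and occupies 4 bytes.
Bytes at offsets 8..11: B4 E7 D6 29.
Little-endian stores the least-significant byte at the lowest address.
Reassemble most-significant byte first: 29 D6 E7 B4 → 0x29D6E7B4.
0x29D6E7B4 = 701949876.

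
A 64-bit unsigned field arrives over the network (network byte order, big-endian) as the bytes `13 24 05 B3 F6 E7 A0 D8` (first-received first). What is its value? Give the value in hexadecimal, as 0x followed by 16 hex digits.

Big-endian stores the most-significant byte at the lowest address.
The bytes are already most-significant first: 0x132405B3F6E7A0D8.

0x132405B3F6E7A0D8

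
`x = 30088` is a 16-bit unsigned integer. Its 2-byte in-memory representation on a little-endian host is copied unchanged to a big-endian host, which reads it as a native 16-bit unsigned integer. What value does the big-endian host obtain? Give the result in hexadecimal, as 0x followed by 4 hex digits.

30088 in 16-bit hexadecimal is 0x7588.
Stored little-endian, the bytes at ascending addresses are 88 75.
Read back as big-endian, the last byte is least significant, giving 0x8875.

0x8875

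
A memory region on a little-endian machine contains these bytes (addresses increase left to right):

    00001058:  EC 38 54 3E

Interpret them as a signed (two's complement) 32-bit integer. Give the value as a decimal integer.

1045706988

Little-endian stores the least-significant byte at the lowest address.
Reassemble most-significant byte first: 3E 54 38 EC → 0x3E5438EC.
0x3E5438EC = 1045706988.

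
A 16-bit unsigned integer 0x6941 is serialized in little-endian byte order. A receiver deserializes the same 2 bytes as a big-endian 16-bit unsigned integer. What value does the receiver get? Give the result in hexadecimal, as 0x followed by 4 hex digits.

Stored little-endian, the bytes at ascending addresses are 41 69.
Read back as big-endian, the last byte is least significant, giving 0x4169.

0x4169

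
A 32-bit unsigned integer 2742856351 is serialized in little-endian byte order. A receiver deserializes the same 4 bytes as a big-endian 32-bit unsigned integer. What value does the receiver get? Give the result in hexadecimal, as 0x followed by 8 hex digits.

2742856351 in 32-bit hexadecimal is 0xA37CAA9F.
Stored little-endian, the bytes at ascending addresses are 9F AA 7C A3.
Read back as big-endian, the last byte is least significant, giving 0x9FAA7CA3.

0x9FAA7CA3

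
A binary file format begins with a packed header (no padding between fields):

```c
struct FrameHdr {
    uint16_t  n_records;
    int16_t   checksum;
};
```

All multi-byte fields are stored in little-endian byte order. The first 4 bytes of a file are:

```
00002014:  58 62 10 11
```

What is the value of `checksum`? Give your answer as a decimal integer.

`checksum` follows `n_records` (2 bytes), so it starts at byte offset 2 and occupies 2 bytes.
Bytes at offsets 2..3: 10 11.
In little-endian order the low byte comes first in memory.
Reassemble most-significant byte first: 11 10 → 0x1110.
0x1110 = 4368.

4368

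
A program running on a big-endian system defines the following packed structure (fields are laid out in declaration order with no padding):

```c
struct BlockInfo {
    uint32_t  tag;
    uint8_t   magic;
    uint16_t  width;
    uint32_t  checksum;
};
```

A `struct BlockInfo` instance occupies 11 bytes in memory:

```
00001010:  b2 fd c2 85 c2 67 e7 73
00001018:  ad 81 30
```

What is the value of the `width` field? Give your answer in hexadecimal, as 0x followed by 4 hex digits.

`width` follows `tag` (4 B), `magic` (1 B), so it starts at offset 4 + 1 = 5 and occupies 2 bytes.
Bytes at offsets 5..6: 67 E7.
In big-endian order the high byte comes first in memory.
The bytes are already most-significant first: 0x67E7.

0x67E7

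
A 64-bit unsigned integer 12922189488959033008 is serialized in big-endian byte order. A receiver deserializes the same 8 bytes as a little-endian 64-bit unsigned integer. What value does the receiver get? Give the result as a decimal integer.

12922189488959033008 in 64-bit hexadecimal is 0xB354D6E021B08EB0.
Stored big-endian, the bytes at ascending addresses are B3 54 D6 E0 21 B0 8E B0.
Read back as little-endian, the first byte is least significant, giving 0xB08EB021E0D654B3.
0xB08EB021E0D654B3 = 12722299656920782003.

12722299656920782003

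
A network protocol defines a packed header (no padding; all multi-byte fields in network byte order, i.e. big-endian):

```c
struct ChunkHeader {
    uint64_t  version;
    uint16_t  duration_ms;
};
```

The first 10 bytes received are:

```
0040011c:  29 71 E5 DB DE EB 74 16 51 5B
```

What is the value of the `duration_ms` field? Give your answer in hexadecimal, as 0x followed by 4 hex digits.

`duration_ms` follows `version` (8 bytes), so it starts at byte offset 8 and occupies 2 bytes.
Bytes at offsets 8..9: 51 5B.
In big-endian order the high byte comes first in memory.
The bytes are already most-significant first: 0x515B.

0x515B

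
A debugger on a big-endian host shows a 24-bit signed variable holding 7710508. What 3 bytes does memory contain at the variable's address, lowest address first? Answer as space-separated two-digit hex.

75 A7 2C

7710508 in hexadecimal, padded to 24 bits, is 0x75A72C.
Split into bytes (most-significant first): 75 A7 2C.
In big-endian order the high byte comes first in memory.
So the memory order matches the most-significant-first order: 75 A7 2C.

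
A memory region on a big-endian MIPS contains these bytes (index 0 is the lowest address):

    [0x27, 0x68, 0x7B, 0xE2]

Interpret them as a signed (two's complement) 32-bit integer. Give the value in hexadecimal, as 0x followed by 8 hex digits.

0x27687BE2

Big-endian stores the most-significant byte at the lowest address.
The bytes are already most-significant first: 0x27687BE2.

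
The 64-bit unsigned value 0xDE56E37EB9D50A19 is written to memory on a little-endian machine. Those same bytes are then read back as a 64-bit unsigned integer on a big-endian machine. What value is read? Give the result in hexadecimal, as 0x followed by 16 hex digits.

0x190AD5B97EE356DE

Stored little-endian, the bytes at ascending addresses are 19 0A D5 B9 7E E3 56 DE.
Read back as big-endian, the last byte is least significant, giving 0x190AD5B97EE356DE.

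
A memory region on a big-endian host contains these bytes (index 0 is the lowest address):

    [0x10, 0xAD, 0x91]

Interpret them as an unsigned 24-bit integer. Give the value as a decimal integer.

Big-endian: lowest address holds the most-significant byte.
The bytes are already most-significant first: 0x10AD91.
0x10AD91 = 1093009.

1093009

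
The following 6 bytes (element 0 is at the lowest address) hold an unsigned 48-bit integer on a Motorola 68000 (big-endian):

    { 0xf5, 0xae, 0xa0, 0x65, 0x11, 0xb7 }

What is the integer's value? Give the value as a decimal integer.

In big-endian order the high byte comes first in memory.
The bytes are already most-significant first: 0xF5AEA06511B7.
0xF5AEA06511B7 = 270130364092855.

270130364092855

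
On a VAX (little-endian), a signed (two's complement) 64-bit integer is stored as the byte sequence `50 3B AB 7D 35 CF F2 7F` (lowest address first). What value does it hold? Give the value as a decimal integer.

9219659215829416784

Little-endian: lowest address holds the least-significant byte.
Reassemble most-significant byte first: 7F F2 CF 35 7D AB 3B 50 → 0x7FF2CF357DAB3B50.
0x7FF2CF357DAB3B50 = 9219659215829416784.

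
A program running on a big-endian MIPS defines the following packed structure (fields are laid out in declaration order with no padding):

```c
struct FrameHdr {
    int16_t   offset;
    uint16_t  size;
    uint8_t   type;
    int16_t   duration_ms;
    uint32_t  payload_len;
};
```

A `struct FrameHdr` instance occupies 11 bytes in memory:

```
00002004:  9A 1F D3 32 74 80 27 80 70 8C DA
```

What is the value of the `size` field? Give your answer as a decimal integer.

54066

`size` follows `offset` (2 bytes), so it starts at byte offset 2 and occupies 2 bytes.
Bytes at offsets 2..3: D3 32.
Big-endian stores the most-significant byte at the lowest address.
The bytes are already most-significant first: 0xD332.
0xD332 = 54066.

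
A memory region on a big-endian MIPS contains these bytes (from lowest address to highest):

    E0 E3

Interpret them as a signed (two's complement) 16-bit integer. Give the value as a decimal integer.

-7965

Big-endian stores the most-significant byte at the lowest address.
The bytes are already most-significant first: 0xE0E3.
Top bit is set, so as a signed 16-bit value this is 0xE0E3 − 2^16 = -7965.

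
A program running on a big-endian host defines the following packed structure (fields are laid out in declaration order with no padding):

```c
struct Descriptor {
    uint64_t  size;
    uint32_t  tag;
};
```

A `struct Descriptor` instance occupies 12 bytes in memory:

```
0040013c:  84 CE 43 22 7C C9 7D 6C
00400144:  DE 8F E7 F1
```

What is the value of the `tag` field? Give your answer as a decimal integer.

`tag` follows `size` (8 bytes), so it starts at byte offset 8 and occupies 4 bytes.
Bytes at offsets 8..11: DE 8F E7 F1.
Big-endian: lowest address holds the most-significant byte.
The bytes are already most-significant first: 0xDE8FE7F1.
0xDE8FE7F1 = 3733972977.

3733972977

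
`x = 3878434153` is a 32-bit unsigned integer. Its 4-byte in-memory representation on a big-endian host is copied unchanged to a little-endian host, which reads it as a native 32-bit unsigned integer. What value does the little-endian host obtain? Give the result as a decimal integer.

1765092583

3878434153 in 32-bit hexadecimal is 0xE72C3569.
Stored big-endian, the bytes at ascending addresses are E7 2C 35 69.
Read back as little-endian, the first byte is least significant, giving 0x69352CE7.
0x69352CE7 = 1765092583.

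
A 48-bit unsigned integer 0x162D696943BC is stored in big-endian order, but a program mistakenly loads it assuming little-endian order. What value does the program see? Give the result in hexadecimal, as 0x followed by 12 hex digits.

Stored big-endian, the bytes at ascending addresses are 16 2D 69 69 43 BC.
Read back as little-endian, the first byte is least significant, giving 0xBC4369692D16.

0xBC4369692D16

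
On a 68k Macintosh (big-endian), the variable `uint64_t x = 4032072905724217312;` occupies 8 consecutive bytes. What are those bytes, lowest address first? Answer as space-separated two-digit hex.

4032072905724217312 in hexadecimal, padded to 64 bits, is 0x37F4CCF1E62B47E0.
Split into bytes (most-significant first): 37 F4 CC F1 E6 2B 47 E0.
Big-endian: lowest address holds the most-significant byte.
So the memory order matches the most-significant-first order: 37 F4 CC F1 E6 2B 47 E0.

37 F4 CC F1 E6 2B 47 E0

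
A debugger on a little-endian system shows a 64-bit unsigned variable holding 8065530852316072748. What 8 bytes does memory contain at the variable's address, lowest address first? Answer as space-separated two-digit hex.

8065530852316072748 in hexadecimal, padded to 64 bits, is 0x6FEE8593C140CB2C.
Split into bytes (most-significant first): 6F EE 85 93 C1 40 CB 2C.
In little-endian order the low byte comes first in memory.
So at ascending addresses the bytes are 2C CB 40 C1 93 85 EE 6F.

2C CB 40 C1 93 85 EE 6F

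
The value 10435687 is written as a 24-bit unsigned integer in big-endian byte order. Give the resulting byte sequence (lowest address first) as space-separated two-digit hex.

9F 3C 67

10435687 in hexadecimal, padded to 24 bits, is 0x9F3C67.
Split into bytes (most-significant first): 9F 3C 67.
Big-endian stores the most-significant byte at the lowest address.
So the memory order matches the most-significant-first order: 9F 3C 67.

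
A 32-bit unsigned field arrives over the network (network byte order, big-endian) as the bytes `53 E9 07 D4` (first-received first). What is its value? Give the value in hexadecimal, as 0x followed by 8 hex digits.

0x53E907D4

In big-endian order the high byte comes first in memory.
The bytes are already most-significant first: 0x53E907D4.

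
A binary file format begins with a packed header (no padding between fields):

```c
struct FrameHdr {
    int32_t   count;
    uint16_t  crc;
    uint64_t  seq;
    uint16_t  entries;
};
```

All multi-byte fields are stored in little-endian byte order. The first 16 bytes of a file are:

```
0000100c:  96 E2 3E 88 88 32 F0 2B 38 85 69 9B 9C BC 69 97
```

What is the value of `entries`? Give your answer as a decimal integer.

38761

`entries` follows `count` (4 B), `crc` (2 B), `seq` (8 B), so it starts at offset 4 + 2 + 8 = 14 and occupies 2 bytes.
Bytes at offsets 14..15: 69 97.
In little-endian order the low byte comes first in memory.
Reassemble most-significant byte first: 97 69 → 0x9769.
0x9769 = 38761.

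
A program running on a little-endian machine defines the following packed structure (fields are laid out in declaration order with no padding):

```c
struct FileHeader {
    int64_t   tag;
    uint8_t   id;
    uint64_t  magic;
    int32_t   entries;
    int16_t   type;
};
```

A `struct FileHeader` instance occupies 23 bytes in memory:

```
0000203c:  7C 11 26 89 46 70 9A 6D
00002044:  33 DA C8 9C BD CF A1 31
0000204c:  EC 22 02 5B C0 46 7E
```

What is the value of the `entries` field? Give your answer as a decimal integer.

`entries` follows `tag` (8 B), `id` (1 B), `magic` (8 B), so it starts at offset 8 + 1 + 8 = 17 and occupies 4 bytes.
Bytes at offsets 17..20: 22 02 5B C0.
In little-endian order the low byte comes first in memory.
Reassemble most-significant byte first: C0 5B 02 22 → 0xC05B0222.
Top bit is set, so as a signed 32-bit value this is 0xC05B0222 − 2^32 = -1067777502.

-1067777502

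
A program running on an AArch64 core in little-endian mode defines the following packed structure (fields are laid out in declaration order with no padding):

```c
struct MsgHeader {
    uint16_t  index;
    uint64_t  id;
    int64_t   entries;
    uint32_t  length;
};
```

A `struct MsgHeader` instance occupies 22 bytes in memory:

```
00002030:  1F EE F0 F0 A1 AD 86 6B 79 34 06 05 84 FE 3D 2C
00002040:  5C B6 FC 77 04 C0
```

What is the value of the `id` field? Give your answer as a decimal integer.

`id` follows `index` (2 bytes), so it starts at byte offset 2 and occupies 8 bytes.
Bytes at offsets 2..9: F0 F0 A1 AD 86 6B 79 34.
Little-endian stores the least-significant byte at the lowest address.
Reassemble most-significant byte first: 34 79 6B 86 AD A1 F0 F0 → 0x34796B86ADA1F0F0.
0x34796B86ADA1F0F0 = 3781171588337103088.

3781171588337103088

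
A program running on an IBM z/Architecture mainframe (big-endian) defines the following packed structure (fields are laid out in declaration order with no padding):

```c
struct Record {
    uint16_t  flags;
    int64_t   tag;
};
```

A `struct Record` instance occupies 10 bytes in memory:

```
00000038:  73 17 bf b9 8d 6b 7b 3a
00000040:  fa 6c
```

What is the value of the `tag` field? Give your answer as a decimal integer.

`tag` follows `flags` (2 bytes), so it starts at byte offset 2 and occupies 8 bytes.
Bytes at offsets 2..9: BF B9 8D 6B 7B 3A FA 6C.
In big-endian order the high byte comes first in memory.
The bytes are already most-significant first: 0xBFB98D6B7B3AFA6C.
Top bit is set, so as a signed 64-bit value this is 0xBFB98D6B7B3AFA6C − 2^64 = -4631515249005364628.

-4631515249005364628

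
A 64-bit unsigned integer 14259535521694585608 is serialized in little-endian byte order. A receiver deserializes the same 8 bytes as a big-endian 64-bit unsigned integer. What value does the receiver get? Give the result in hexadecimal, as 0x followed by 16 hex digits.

0x0893ABB8010CE4C5

14259535521694585608 in 64-bit hexadecimal is 0xC5E40C01B8AB9308.
Stored little-endian, the bytes at ascending addresses are 08 93 AB B8 01 0C E4 C5.
Read back as big-endian, the last byte is least significant, giving 0x0893ABB8010CE4C5.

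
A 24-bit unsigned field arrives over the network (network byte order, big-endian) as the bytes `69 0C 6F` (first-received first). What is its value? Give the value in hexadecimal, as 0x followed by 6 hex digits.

0x690C6F

In big-endian order the high byte comes first in memory.
The bytes are already most-significant first: 0x690C6F.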